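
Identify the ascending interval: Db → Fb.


Reasoning:
Letter names: D → F spans 3 letter names → a 3rd
Semitones: Db → Fb = 3 half-steps
A 3rd of 3 semitones is a minor 3rd
= minor 3rd


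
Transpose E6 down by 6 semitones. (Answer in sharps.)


Step by step:
E6: chromatic position 4 in octave 6 → absolute = 6×12 + 4 = 76
Transpose down 6: 76 - 6 = 70
70 = 5×12 + 10 → A# in octave 5
Result = A#5


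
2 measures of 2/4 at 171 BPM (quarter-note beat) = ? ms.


Quarter-note beat duration = 60000 / 171 ms
Beats per measure (2/4) = 2
One measure = 2 × 60000 / 171 = 120000 / 171 ms
2 measures = 2 × 120000 / 171 = 240000 / 171
= 1403.5 ms


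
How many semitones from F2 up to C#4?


Solution.
Absolute semitone position = octave×12 + chromatic position
F2: 2×12 + 5 = 29
C#4: 4×12 + 1 = 49
Difference = 49 - 29 = 20
= 20 semitones


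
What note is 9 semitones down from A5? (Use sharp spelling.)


Reasoning:
A5: chromatic position 9 in octave 5 → absolute = 5×12 + 9 = 69
Transpose down 9: 69 - 9 = 60
60 = 5×12 + 0 → C in octave 5
Result = C5


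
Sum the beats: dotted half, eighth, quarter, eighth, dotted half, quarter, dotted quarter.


Solution.
Beat values:
  dotted half = 3 beats
  eighth = 0.5 beats
  quarter = 1 beat
  eighth = 0.5 beats
  dotted half = 3 beats
  quarter = 1 beat
  dotted quarter = 1.5 beats
Sum = 3 + 0.5 + 1 + 0.5 + 3 + 1 + 1.5
= 10.5 beats


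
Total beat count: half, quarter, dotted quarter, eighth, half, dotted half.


Let's work it out.
Beat values:
  half = 2 beats
  quarter = 1 beat
  dotted quarter = 1.5 beats
  eighth = 0.5 beats
  half = 2 beats
  dotted half = 3 beats
Sum = 2 + 1 + 1.5 + 0.5 + 2 + 3
= 10 beats


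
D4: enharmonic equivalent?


Solution.
Enharmonic notes sound the same pitch but are spelled with different letter names
D and C## name the same pitch class
= C##4


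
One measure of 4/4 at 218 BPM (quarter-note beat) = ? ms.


Solution.
Quarter-note beat duration = 60000 / 218 ms
Beats per measure (4/4) = 4
One measure = 4 × 60000 / 218 = 240000 / 218 ms
= 1100.9 ms


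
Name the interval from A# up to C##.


Solution.
Letter names: A → C spans 3 letter names → a 3rd
Semitones: A# → C## = 4 half-steps
A 3rd of 4 semitones is a major 3rd
= major 3rd


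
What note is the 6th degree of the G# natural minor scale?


Natural minor scale pattern: W-H-W-W-H-W-W (2-1-2-2-1-2-2 semitones)
Starting from G#:
  G# + 2 semitones → A#
  A# + 1 semitone → B
  B + 2 semitones → C#
  C# + 2 semitones → D#
  D# + 1 semitone → E
  E + 2 semitones → F#
  F# + 2 semitones → G#
Scale: G# A# B C# D# E F#
Degree 6 = E


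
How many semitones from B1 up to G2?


Working:
Absolute semitone position = octave×12 + chromatic position
B1: 1×12 + 11 = 23
G2: 2×12 + 7 = 31
Difference = 31 - 23 = 8
= 8 semitones


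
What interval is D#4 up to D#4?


Reasoning:
Letter names: D → D spans 1 letter name → a unison
Semitones: D#4 → D#4 = 0 half-steps
A unison of 0 semitones is a perfect unison
= perfect unison


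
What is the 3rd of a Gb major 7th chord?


Let's work it out.
Major 7th chord = root + major 3rd + perfect 5th + major 7th
Seventh chords stack in thirds, so the letter names are G-B-D-F
Root: Gb
Major 3rd above Gb: Bb
Perfect 5th above Gb: Db
Major 7th above Gb: F
The 3rd = Bb


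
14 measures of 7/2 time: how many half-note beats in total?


Step by step:
Time signature 7/2: the bottom number 2 means the half note gets one count
The top number 7 means 7 half-note beats per measure
Total = 7 × 14 measures
= 98 half-note beats


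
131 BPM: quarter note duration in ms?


Let's work it out.
One quarter-note beat = 60000 / BPM = 60000 / 131 ms
Duration = 60000 / 131
= 458.0 ms


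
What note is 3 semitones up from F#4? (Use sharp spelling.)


Reasoning:
F#4: chromatic position 6 in octave 4 → absolute = 4×12 + 6 = 54
Transpose up 3: 54 + 3 = 57
57 = 4×12 + 9 → A in octave 4
Result = A4


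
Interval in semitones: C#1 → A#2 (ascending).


Solution.
Absolute semitone position = octave×12 + chromatic position
C#1: 1×12 + 1 = 13
A#2: 2×12 + 10 = 34
Difference = 34 - 13 = 21
= 21 semitones


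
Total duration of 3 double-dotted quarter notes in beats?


Solution.
Base quarter note = 1 beat
Dot 1 adds half the previous value: +1/2
Dot 2 adds half the previous value: +1/4
One double-dotted quarter = 1 + 1/2 + 1/4 = 7/4
3 of them = 3 × 7/4 = 21/4
= 21/4 beats


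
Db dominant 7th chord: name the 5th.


Solution.
Dominant 7th chord = root + major 3rd + perfect 5th + minor 7th
Seventh chords stack in thirds, so the letter names are D-F-A-C
Root: Db
Major 3rd above Db: F
Perfect 5th above Db: Ab
Minor 7th above Db: Cb
The 5th = Ab


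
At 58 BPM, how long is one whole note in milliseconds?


Let's work it out.
One quarter-note beat = 60000 / BPM = 60000 / 58 ms
Whole note = 4 × quarter note
Duration = 4 × 60000 / 58 = 240000 / 58
= 4137.9 ms


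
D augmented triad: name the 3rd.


Let's work it out.
Augmented triad = root + major 3rd (4 semitones) + augmented 5th (8 semitones)
A triad on D stacks thirds, so the chord tones use letter names D-F-A
Root: D
Major 3rd above D: F#
Augmented 5th above D: A#
The 3rd = F#


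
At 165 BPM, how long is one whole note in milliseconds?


Reasoning:
One quarter-note beat = 60000 / BPM = 60000 / 165 ms
Whole note = 4 × quarter note
Duration = 4 × 60000 / 165 = 240000 / 165
= 1454.5 ms


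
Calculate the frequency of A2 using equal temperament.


Solution.
f = 440 × 2^(n/12) where n = semitones from A4
A2: -24 semitones from A4
f = 440 × 2^(-24/12)
f = 110.00 Hz


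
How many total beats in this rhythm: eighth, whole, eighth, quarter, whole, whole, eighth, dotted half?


Beat values:
  eighth = 0.5 beats
  whole = 4 beats
  eighth = 0.5 beats
  quarter = 1 beat
  whole = 4 beats
  whole = 4 beats
  eighth = 0.5 beats
  dotted half = 3 beats
Sum = 0.5 + 4 + 0.5 + 1 + 4 + 4 + 0.5 + 3
= 17.5 beats


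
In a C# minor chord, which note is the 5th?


Step by step:
Minor triad = root + minor 3rd (3 semitones) + perfect 5th (7 semitones)
A triad on C# stacks thirds, so the chord tones use letter names C-E-G
Root: C#
Minor 3rd above C#: E
Perfect 5th above C#: G#
The 5th = G#


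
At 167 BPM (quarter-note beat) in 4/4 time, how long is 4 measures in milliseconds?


Reasoning:
Quarter-note beat duration = 60000 / 167 ms
Beats per measure (4/4) = 4
One measure = 4 × 60000 / 167 = 240000 / 167 ms
4 measures = 4 × 240000 / 167 = 960000 / 167
= 5748.5 ms


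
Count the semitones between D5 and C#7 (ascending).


Reasoning:
Absolute semitone position = octave×12 + chromatic position
D5: 5×12 + 2 = 62
C#7: 7×12 + 1 = 85
Difference = 85 - 62 = 23
= 23 semitones


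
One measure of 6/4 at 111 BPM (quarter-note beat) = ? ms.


Step by step:
Quarter-note beat duration = 60000 / 111 ms
Beats per measure (6/4) = 6
One measure = 6 × 60000 / 111 = 360000 / 111 ms
= 3243.2 ms


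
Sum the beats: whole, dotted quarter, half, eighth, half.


Reasoning:
Beat values:
  whole = 4 beats
  dotted quarter = 1.5 beats
  half = 2 beats
  eighth = 0.5 beats
  half = 2 beats
Sum = 4 + 1.5 + 2 + 0.5 + 2
= 10 beats


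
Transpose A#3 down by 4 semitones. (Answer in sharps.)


Working:
A#3: chromatic position 10 in octave 3 → absolute = 3×12 + 10 = 46
Transpose down 4: 46 - 4 = 42
42 = 3×12 + 6 → F# in octave 3
Result = F#3


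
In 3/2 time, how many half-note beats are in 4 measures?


Time signature 3/2: the bottom number 2 means the half note gets one count
The top number 3 means 3 half-note beats per measure
Total = 3 × 4 measures
= 12 half-note beats


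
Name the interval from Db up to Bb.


Let's work it out.
Letter names: D → B spans 6 letter names → a 6th
Semitones: Db → Bb = 9 half-steps
A 6th of 9 semitones is a major 6th
= major 6th


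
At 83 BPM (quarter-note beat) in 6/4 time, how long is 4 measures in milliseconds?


Let's work it out.
Quarter-note beat duration = 60000 / 83 ms
Beats per measure (6/4) = 6
One measure = 6 × 60000 / 83 = 360000 / 83 ms
4 measures = 4 × 360000 / 83 = 1440000 / 83
= 17349.4 ms


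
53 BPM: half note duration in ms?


Reasoning:
One quarter-note beat = 60000 / BPM = 60000 / 53 ms
Half note = 2 × quarter note
Duration = 2 × 60000 / 53 = 120000 / 53
= 2264.2 ms


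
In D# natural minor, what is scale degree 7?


Let's work it out.
Natural minor scale pattern: W-H-W-W-H-W-W (2-1-2-2-1-2-2 semitones)
Starting from D#:
  D# + 2 semitones → E#
  E# + 1 semitone → F#
  F# + 2 semitones → G#
  G# + 2 semitones → A#
  A# + 1 semitone → B
  B + 2 semitones → C#
  C# + 2 semitones → D#
Scale: D# E# F# G# A# B C#
Degree 7 = C#


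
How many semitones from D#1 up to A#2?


Let's work it out.
Absolute semitone position = octave×12 + chromatic position
D#1: 1×12 + 3 = 15
A#2: 2×12 + 10 = 34
Difference = 34 - 15 = 19
= 19 semitones


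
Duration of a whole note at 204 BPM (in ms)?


Step by step:
One quarter-note beat = 60000 / BPM = 60000 / 204 ms
Whole note = 4 × quarter note
Duration = 4 × 60000 / 204 = 240000 / 204
= 1176.5 ms


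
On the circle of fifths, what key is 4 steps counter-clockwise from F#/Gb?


Let's work it out.
Each counter-clockwise step moves down a perfect 5th (= up a perfect 4th)
From F#/Gb: F#/Gb → B → E → A → D
= D


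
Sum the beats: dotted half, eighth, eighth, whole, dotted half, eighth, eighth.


Reasoning:
Beat values:
  dotted half = 3 beats
  eighth = 0.5 beats
  eighth = 0.5 beats
  whole = 4 beats
  dotted half = 3 beats
  eighth = 0.5 beats
  eighth = 0.5 beats
Sum = 3 + 0.5 + 0.5 + 4 + 3 + 0.5 + 0.5
= 12 beats


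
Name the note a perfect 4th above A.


A 4th spans 4 letter names, so from A we land on D
A perfect 4th = 5 semitones above A
Spell D at that pitch: D
= D


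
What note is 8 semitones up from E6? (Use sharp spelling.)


Let's work it out.
E6: chromatic position 4 in octave 6 → absolute = 6×12 + 4 = 76
Transpose up 8: 76 + 8 = 84
84 = 7×12 + 0 → C in octave 7
Result = C7


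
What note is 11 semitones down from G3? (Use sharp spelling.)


Solution.
G3: chromatic position 7 in octave 3 → absolute = 3×12 + 7 = 43
Transpose down 11: 43 - 11 = 32
32 = 2×12 + 8 → G# in octave 2
Result = G#2


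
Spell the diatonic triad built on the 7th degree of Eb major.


Solution.
Eb major scale: Eb F G Ab Bb C D
Diatonic triad on degree 7 stacks scale notes 7, 2, 4: D F Ab
D→F = 3 semitones; D→Ab = 6 semitones → diminished triad
= D F Ab (diminished)


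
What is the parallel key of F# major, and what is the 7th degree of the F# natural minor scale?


Solution.
Parallel keys share the same tonic but differ in mode
F# major → parallel is F# minor
F# natural minor scale: F# G# A B C# D E
= F# minor; 7th degree = E


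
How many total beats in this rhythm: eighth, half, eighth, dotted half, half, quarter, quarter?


Let's work it out.
Beat values:
  eighth = 0.5 beats
  half = 2 beats
  eighth = 0.5 beats
  dotted half = 3 beats
  half = 2 beats
  quarter = 1 beat
  quarter = 1 beat
Sum = 0.5 + 2 + 0.5 + 3 + 2 + 1 + 1
= 10 beats


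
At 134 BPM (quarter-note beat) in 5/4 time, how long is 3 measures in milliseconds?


Let's work it out.
Quarter-note beat duration = 60000 / 134 ms
Beats per measure (5/4) = 5
One measure = 5 × 60000 / 134 = 300000 / 134 ms
3 measures = 3 × 300000 / 134 = 900000 / 134
= 6716.4 ms


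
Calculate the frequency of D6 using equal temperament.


Let's work it out.
f = 440 × 2^(n/12) where n = semitones from A4
D6: 17 semitones from A4
f = 440 × 2^(17/12)
f = 1174.66 Hz


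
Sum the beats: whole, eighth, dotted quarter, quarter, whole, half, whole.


Let's work it out.
Beat values:
  whole = 4 beats
  eighth = 0.5 beats
  dotted quarter = 1.5 beats
  quarter = 1 beat
  whole = 4 beats
  half = 2 beats
  whole = 4 beats
Sum = 4 + 0.5 + 1.5 + 1 + 4 + 2 + 4
= 17 beats


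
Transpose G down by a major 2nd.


Working:
major 2nd: 2 letter names, 2 semitones
Letter: G - 1 → F
Pitch: G - 2 semitones, spelled as an F → F
= F


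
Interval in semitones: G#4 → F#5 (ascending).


Solution.
Absolute semitone position = octave×12 + chromatic position
G#4: 4×12 + 8 = 56
F#5: 5×12 + 6 = 66
Difference = 66 - 56 = 10
= 10 semitones


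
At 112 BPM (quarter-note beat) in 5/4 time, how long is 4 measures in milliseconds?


Step by step:
Quarter-note beat duration = 60000 / 112 ms
Beats per measure (5/4) = 5
One measure = 5 × 60000 / 112 = 300000 / 112 ms
4 measures = 4 × 300000 / 112 = 1200000 / 112
= 10714.3 ms


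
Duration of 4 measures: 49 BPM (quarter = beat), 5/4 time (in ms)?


Working:
Quarter-note beat duration = 60000 / 49 ms
Beats per measure (5/4) = 5
One measure = 5 × 60000 / 49 = 300000 / 49 ms
4 measures = 4 × 300000 / 49 = 1200000 / 49
= 24489.8 ms


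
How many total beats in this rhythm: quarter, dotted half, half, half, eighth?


Solution.
Beat values:
  quarter = 1 beat
  dotted half = 3 beats
  half = 2 beats
  half = 2 beats
  eighth = 0.5 beats
Sum = 1 + 3 + 2 + 2 + 0.5
= 8.5 beats


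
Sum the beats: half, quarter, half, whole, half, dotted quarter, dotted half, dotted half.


Step by step:
Beat values:
  half = 2 beats
  quarter = 1 beat
  half = 2 beats
  whole = 4 beats
  half = 2 beats
  dotted quarter = 1.5 beats
  dotted half = 3 beats
  dotted half = 3 beats
Sum = 2 + 1 + 2 + 4 + 2 + 1.5 + 3 + 3
= 18.5 beats


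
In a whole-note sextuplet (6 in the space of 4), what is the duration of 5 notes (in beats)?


Sextuplet: 6 notes occupy the space of 4 whole notes
Space = 4 × 4 = 16 beats
Each sextuplet note = 16 / 6 = 8/3 beats
5 notes = 5 × 8/3 = 40/3
= 40/3 beats


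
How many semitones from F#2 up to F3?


Step by step:
Absolute semitone position = octave×12 + chromatic position
F#2: 2×12 + 6 = 30
F3: 3×12 + 5 = 41
Difference = 41 - 30 = 11
= 11 semitones


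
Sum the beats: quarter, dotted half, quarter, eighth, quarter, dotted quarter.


Solution.
Beat values:
  quarter = 1 beat
  dotted half = 3 beats
  quarter = 1 beat
  eighth = 0.5 beats
  quarter = 1 beat
  dotted quarter = 1.5 beats
Sum = 1 + 3 + 1 + 0.5 + 1 + 1.5
= 8 beats


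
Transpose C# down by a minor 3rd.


Reasoning:
minor 3rd: 3 letter names, 3 semitones
Letter: C - 2 → A
Pitch: C# - 3 semitones, spelled as an A → A#
= A#


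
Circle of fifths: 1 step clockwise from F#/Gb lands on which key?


Each clockwise step on the circle of fifths moves up a perfect 5th
From F#/Gb: F#/Gb → Db
= Db


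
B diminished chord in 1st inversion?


Step by step:
Root position: B D F
1st inversion: move root up an octave
Bass note: D
Notes (bottom to top) = D F B


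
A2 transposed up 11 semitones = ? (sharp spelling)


Reasoning:
A2: chromatic position 9 in octave 2 → absolute = 2×12 + 9 = 33
Transpose up 11: 33 + 11 = 44
44 = 3×12 + 8 → G# in octave 3
Result = G#3


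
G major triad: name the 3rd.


Working:
Major triad = root + major 3rd (4 semitones) + perfect 5th (7 semitones)
A triad on G stacks thirds, so the chord tones use letter names G-B-D
Root: G
Major 3rd above G: B
Perfect 5th above G: D
The 3rd = B


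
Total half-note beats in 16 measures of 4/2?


Time signature 4/2: the bottom number 2 means the half note gets one count
The top number 4 means 4 half-note beats per measure
Total = 4 × 16 measures
= 64 half-note beats


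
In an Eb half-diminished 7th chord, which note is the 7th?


Half-diminished 7th chord = root + minor 3rd + diminished 5th + minor 7th
Seventh chords stack in thirds, so the letter names are E-G-B-D
Root: Eb
Minor 3rd above Eb: Gb
Diminished 5th above Eb: Bbb
Minor 7th above Eb: Db
The 7th = Db


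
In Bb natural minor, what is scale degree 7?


Natural minor scale pattern: W-H-W-W-H-W-W (2-1-2-2-1-2-2 semitones)
Starting from Bb:
  Bb + 2 semitones → C
  C + 1 semitone → Db
  Db + 2 semitones → Eb
  Eb + 2 semitones → F
  F + 1 semitone → Gb
  Gb + 2 semitones → Ab
  Ab + 2 semitones → Bb
Scale: Bb C Db Eb F Gb Ab
Degree 7 = Ab


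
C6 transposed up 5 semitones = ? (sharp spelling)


C6: chromatic position 0 in octave 6 → absolute = 6×12 + 0 = 72
Transpose up 5: 72 + 5 = 77
77 = 6×12 + 5 → F in octave 6
Result = F6


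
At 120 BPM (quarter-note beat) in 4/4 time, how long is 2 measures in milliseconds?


Working:
Quarter-note beat duration = 60000 / 120 ms
Beats per measure (4/4) = 4
One measure = 4 × 60000 / 120 = 240000 / 120 ms
2 measures = 2 × 240000 / 120 = 480000 / 120
= 4000.0 ms


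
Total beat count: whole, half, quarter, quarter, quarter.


Solution.
Beat values:
  whole = 4 beats
  half = 2 beats
  quarter = 1 beat
  quarter = 1 beat
  quarter = 1 beat
Sum = 4 + 2 + 1 + 1 + 1
= 9 beats


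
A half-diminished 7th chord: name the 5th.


Solution.
Half-diminished 7th chord = root + minor 3rd + diminished 5th + minor 7th
Seventh chords stack in thirds, so the letter names are A-C-E-G
Root: A
Minor 3rd above A: C
Diminished 5th above A: Eb
Minor 7th above A: G
The 5th = Eb


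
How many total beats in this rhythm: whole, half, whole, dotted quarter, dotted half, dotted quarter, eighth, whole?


Beat values:
  whole = 4 beats
  half = 2 beats
  whole = 4 beats
  dotted quarter = 1.5 beats
  dotted half = 3 beats
  dotted quarter = 1.5 beats
  eighth = 0.5 beats
  whole = 4 beats
Sum = 4 + 2 + 4 + 1.5 + 3 + 1.5 + 0.5 + 4
= 20.5 beats


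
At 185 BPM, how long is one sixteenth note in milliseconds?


Step by step:
One quarter-note beat = 60000 / BPM = 60000 / 185 ms
Sixteenth note = 1/4 × quarter note
Duration = 1/4 × 60000 / 185 = 15000 / 185
= 81.1 ms


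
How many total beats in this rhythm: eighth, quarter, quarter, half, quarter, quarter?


Beat values:
  eighth = 0.5 beats
  quarter = 1 beat
  quarter = 1 beat
  half = 2 beats
  quarter = 1 beat
  quarter = 1 beat
Sum = 0.5 + 1 + 1 + 2 + 1 + 1
= 6.5 beats


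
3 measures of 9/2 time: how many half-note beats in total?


Time signature 9/2: the bottom number 2 means the half note gets one count
The top number 9 means 9 half-note beats per measure
Total = 9 × 3 measures
= 27 half-note beats


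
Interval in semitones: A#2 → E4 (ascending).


Solution.
Absolute semitone position = octave×12 + chromatic position
A#2: 2×12 + 10 = 34
E4: 4×12 + 4 = 52
Difference = 52 - 34 = 18
= 18 semitones


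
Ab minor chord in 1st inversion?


Root position: Ab Cb Eb
1st inversion: move root up an octave
Bass note: Cb
Notes (bottom to top) = Cb Eb Ab


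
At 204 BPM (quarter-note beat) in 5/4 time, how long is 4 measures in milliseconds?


Quarter-note beat duration = 60000 / 204 ms
Beats per measure (5/4) = 5
One measure = 5 × 60000 / 204 = 300000 / 204 ms
4 measures = 4 × 300000 / 204 = 1200000 / 204
= 5882.4 ms


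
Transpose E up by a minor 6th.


Working:
minor 6th: 6 letter names, 8 semitones
Letter: E + 5 → C
Pitch: E + 8 semitones, spelled as a C → C
= C


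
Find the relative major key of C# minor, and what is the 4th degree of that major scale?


The relative major shares the key signature and is a minor 3rd above the minor tonic
A minor 3rd above C# is E
→ relative major of C# minor is E major
E major scale: E F# G# A B C# D#
= E major; 4th degree = A


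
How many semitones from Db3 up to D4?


Let's work it out.
Absolute semitone position = octave×12 + chromatic position
Db3: 3×12 + 1 = 37
D4: 4×12 + 2 = 50
Difference = 50 - 37 = 13
= 13 semitones


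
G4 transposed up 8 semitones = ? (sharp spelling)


Step by step:
G4: chromatic position 7 in octave 4 → absolute = 4×12 + 7 = 55
Transpose up 8: 55 + 8 = 63
63 = 5×12 + 3 → D# in octave 5
Result = D#5


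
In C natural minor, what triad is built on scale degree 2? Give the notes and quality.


C natural minor scale: C D Eb F G Ab Bb
Diatonic triad on degree 2 stacks scale notes 2, 4, 6: D F Ab
D→F = 3 semitones; D→Ab = 6 semitones → diminished triad
= D F Ab (diminished)


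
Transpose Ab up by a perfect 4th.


Solution.
perfect 4th: 4 letter names, 5 semitones
Letter: A + 3 → D
Pitch: Ab + 5 semitones, spelled as a D → Db
= Db


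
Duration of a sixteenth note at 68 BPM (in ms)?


One quarter-note beat = 60000 / BPM = 60000 / 68 ms
Sixteenth note = 1/4 × quarter note
Duration = 1/4 × 60000 / 68 = 15000 / 68
= 220.6 ms


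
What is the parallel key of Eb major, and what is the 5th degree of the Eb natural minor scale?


Let's work it out.
Parallel keys share the same tonic but differ in mode
Eb major → parallel is Eb minor
Eb natural minor scale: Eb F Gb Ab Bb Cb Db
= Eb minor; 5th degree = Bb


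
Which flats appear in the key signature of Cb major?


Reasoning:
Flat major keys: C(0), F(1), Bb(2), Eb(3), Ab(4), Db(5), Gb(6), Cb(7)
Cb major has 7 flats
Order of flats: Bb Eb Ab Db Gb Cb Fb → first 7: Bb, Eb, Ab, Db, Gb, Cb, Fb
= Bb, Eb, Ab, Db, Gb, Cb, Fb


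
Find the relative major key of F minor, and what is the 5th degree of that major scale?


Solution.
The relative major shares the key signature and is a minor 3rd above the minor tonic
A minor 3rd above F is Ab
→ relative major of F minor is Ab major
Ab major scale: Ab Bb C Db Eb F G
= Ab major; 5th degree = Eb


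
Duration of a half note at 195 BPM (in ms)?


One quarter-note beat = 60000 / BPM = 60000 / 195 ms
Half note = 2 × quarter note
Duration = 2 × 60000 / 195 = 120000 / 195
= 615.4 ms


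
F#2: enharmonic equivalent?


Working:
Enharmonic notes sound the same pitch but are spelled with different letter names
F# and Gb name the same pitch class
= Gb2


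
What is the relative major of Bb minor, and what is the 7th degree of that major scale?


Working:
The relative major shares the key signature and is a minor 3rd above the minor tonic
A minor 3rd above Bb is Db
→ relative major of Bb minor is Db major
Db major scale: Db Eb F Gb Ab Bb C
= Db major; 7th degree = C


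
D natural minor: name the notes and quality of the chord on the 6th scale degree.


Step by step:
D natural minor scale: D E F G A Bb C
Diatonic triad on degree 6 stacks scale notes 6, 1, 3: Bb D F
Bb→D = 4 semitones; Bb→F = 7 semitones → major triad
= Bb D F (major)


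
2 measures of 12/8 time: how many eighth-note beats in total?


Solution.
Time signature 12/8: the bottom number 8 means the eighth note gets one count
The top number 12 means 12 eighth-note beats per measure
Total = 12 × 2 measures
= 24 eighth-note beats


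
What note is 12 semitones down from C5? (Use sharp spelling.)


Step by step:
C5: chromatic position 0 in octave 5 → absolute = 5×12 + 0 = 60
Transpose down 12: 60 - 12 = 48
48 = 4×12 + 0 → C in octave 4
Result = C4


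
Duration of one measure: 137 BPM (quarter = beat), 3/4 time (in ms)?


Working:
Quarter-note beat duration = 60000 / 137 ms
Beats per measure (3/4) = 3
One measure = 3 × 60000 / 137 = 180000 / 137 ms
= 1313.9 ms


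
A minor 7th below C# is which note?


Solution.
A 7th spans 7 letter names, so from C we land on D
A minor 7th = 10 semitones below C#
Spell D at that pitch: D#
= D#


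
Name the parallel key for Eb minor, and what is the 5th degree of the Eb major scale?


Let's work it out.
Parallel keys share the same tonic but differ in mode
Eb minor → parallel is Eb major
Eb major scale: Eb F G Ab Bb C D
= Eb major; 5th degree = Bb


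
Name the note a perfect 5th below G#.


Working:
A 5th spans 5 letter names, so from G we land on C
A perfect 5th = 7 semitones below G#
Spell C at that pitch: C#
= C#


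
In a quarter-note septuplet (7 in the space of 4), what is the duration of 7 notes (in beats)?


Working:
Septuplet: 7 notes occupy the space of 4 quarter notes
Space = 4 × 1 = 4 beats
Each septuplet note = 4 / 7 = 4/7 beats
7 notes = 7 × 4/7 = 4
= 4 beats


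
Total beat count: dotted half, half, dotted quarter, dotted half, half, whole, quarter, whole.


Solution.
Beat values:
  dotted half = 3 beats
  half = 2 beats
  dotted quarter = 1.5 beats
  dotted half = 3 beats
  half = 2 beats
  whole = 4 beats
  quarter = 1 beat
  whole = 4 beats
Sum = 3 + 2 + 1.5 + 3 + 2 + 4 + 1 + 4
= 20.5 beats


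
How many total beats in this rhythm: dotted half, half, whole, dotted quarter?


Reasoning:
Beat values:
  dotted half = 3 beats
  half = 2 beats
  whole = 4 beats
  dotted quarter = 1.5 beats
Sum = 3 + 2 + 4 + 1.5
= 10.5 beats


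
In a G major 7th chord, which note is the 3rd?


Let's work it out.
Major 7th chord = root + major 3rd + perfect 5th + major 7th
Seventh chords stack in thirds, so the letter names are G-B-D-F
Root: G
Major 3rd above G: B
Perfect 5th above G: D
Major 7th above G: F#
The 3rd = B


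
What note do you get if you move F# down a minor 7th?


minor 7th: 7 letter names, 10 semitones
Letter: F - 6 → G
Pitch: F# - 10 semitones, spelled as a G → G#
= G#


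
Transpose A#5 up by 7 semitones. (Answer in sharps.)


Step by step:
A#5: chromatic position 10 in octave 5 → absolute = 5×12 + 10 = 70
Transpose up 7: 70 + 7 = 77
77 = 6×12 + 5 → F in octave 6
Result = F6


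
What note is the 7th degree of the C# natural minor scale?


Step by step:
Natural minor scale pattern: W-H-W-W-H-W-W (2-1-2-2-1-2-2 semitones)
Starting from C#:
  C# + 2 semitones → D#
  D# + 1 semitone → E
  E + 2 semitones → F#
  F# + 2 semitones → G#
  G# + 1 semitone → A
  A + 2 semitones → B
  B + 2 semitones → C#
Scale: C# D# E F# G# A B
Degree 7 = B


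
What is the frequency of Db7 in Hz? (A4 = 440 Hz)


Working:
f = 440 × 2^(n/12) where n = semitones from A4
Db7: 28 semitones from A4
f = 440 × 2^(28/12)
f = 2217.46 Hz


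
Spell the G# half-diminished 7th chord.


Solution.
Half-diminished 7th chord = root + minor 3rd + diminished 5th + minor 7th
Seventh chords stack in thirds, so the letter names are G-B-D-F
Root: G#
Minor 3rd above G#: B
Diminished 5th above G#: D
Minor 7th above G#: F#
Chord = G# B D F#


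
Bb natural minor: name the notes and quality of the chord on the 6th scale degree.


Solution.
Bb natural minor scale: Bb C Db Eb F Gb Ab
Diatonic triad on degree 6 stacks scale notes 6, 1, 3: Gb Bb Db
Gb→Bb = 4 semitones; Gb→Db = 7 semitones → major triad
= Gb Bb Db (major)


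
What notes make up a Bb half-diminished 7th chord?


Working:
Half-diminished 7th chord = root + minor 3rd + diminished 5th + minor 7th
Seventh chords stack in thirds, so the letter names are B-D-F-A
Root: Bb
Minor 3rd above Bb: Db
Diminished 5th above Bb: Fb
Minor 7th above Bb: Ab
Chord = Bb Db Fb Ab


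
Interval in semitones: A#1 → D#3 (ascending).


Solution.
Absolute semitone position = octave×12 + chromatic position
A#1: 1×12 + 10 = 22
D#3: 3×12 + 3 = 39
Difference = 39 - 22 = 17
= 17 semitones


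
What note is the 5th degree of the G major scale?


Working:
Major scale pattern: W-W-H-W-W-W-H (2-2-1-2-2-2-1 semitones)
Starting from G:
  G + 2 semitones → A
  A + 2 semitones → B
  B + 1 semitone → C
  C + 2 semitones → D
  D + 2 semitones → E
  E + 2 semitones → F#
  F# + 1 semitone → G
Scale: G A B C D E F#
Degree 5 = D


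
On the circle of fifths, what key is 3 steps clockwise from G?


Solution.
Each clockwise step on the circle of fifths moves up a perfect 5th
From G: G → D → A → E
= E


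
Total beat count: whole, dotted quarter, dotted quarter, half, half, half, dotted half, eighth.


Step by step:
Beat values:
  whole = 4 beats
  dotted quarter = 1.5 beats
  dotted quarter = 1.5 beats
  half = 2 beats
  half = 2 beats
  half = 2 beats
  dotted half = 3 beats
  eighth = 0.5 beats
Sum = 4 + 1.5 + 1.5 + 2 + 2 + 2 + 3 + 0.5
= 16.5 beats


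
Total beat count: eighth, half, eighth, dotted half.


Beat values:
  eighth = 0.5 beats
  half = 2 beats
  eighth = 0.5 beats
  dotted half = 3 beats
Sum = 0.5 + 2 + 0.5 + 3
= 6 beats


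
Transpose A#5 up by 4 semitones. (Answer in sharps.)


Working:
A#5: chromatic position 10 in octave 5 → absolute = 5×12 + 10 = 70
Transpose up 4: 70 + 4 = 74
74 = 6×12 + 2 → D in octave 6
Result = D6


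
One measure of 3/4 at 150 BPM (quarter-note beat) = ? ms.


Quarter-note beat duration = 60000 / 150 ms
Beats per measure (3/4) = 3
One measure = 3 × 60000 / 150 = 180000 / 150 ms
= 1200.0 ms


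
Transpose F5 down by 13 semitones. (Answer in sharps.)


F5: chromatic position 5 in octave 5 → absolute = 5×12 + 5 = 65
Transpose down 13: 65 - 13 = 52
52 = 4×12 + 4 → E in octave 4
Result = E4


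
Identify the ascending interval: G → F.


Let's work it out.
Letter names: G → F spans 7 letter names → a 7th
Semitones: G → F = 10 half-steps
A 7th of 10 semitones is a minor 7th
= minor 7th


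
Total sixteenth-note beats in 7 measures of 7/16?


Working:
Time signature 7/16: the bottom number 16 means the sixteenth note gets one count
The top number 7 means 7 sixteenth-note beats per measure
Total = 7 × 7 measures
= 49 sixteenth-note beats


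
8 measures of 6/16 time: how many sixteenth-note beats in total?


Step by step:
Time signature 6/16: the bottom number 16 means the sixteenth note gets one count
The top number 6 means 6 sixteenth-note beats per measure
Total = 6 × 8 measures
= 48 sixteenth-note beats


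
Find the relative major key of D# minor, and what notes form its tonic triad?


Solution.
The relative major shares the key signature and is a minor 3rd above the minor tonic
A minor 3rd above D# is F#
→ relative major of D# minor is F# major
Tonic triad of F# major = root + major 3rd + perfect 5th = F# A# C#
= F# major; triad = F# A# C#


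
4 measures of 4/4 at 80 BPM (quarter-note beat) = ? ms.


Let's work it out.
Quarter-note beat duration = 60000 / 80 ms
Beats per measure (4/4) = 4
One measure = 4 × 60000 / 80 = 240000 / 80 ms
4 measures = 4 × 240000 / 80 = 960000 / 80
= 12000.0 ms


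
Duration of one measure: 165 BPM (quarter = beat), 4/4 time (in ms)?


Solution.
Quarter-note beat duration = 60000 / 165 ms
Beats per measure (4/4) = 4
One measure = 4 × 60000 / 165 = 240000 / 165 ms
= 1454.5 ms


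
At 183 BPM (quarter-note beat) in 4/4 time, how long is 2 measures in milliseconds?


Reasoning:
Quarter-note beat duration = 60000 / 183 ms
Beats per measure (4/4) = 4
One measure = 4 × 60000 / 183 = 240000 / 183 ms
2 measures = 2 × 240000 / 183 = 480000 / 183
= 2623.0 ms


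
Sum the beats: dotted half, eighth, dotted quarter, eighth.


Beat values:
  dotted half = 3 beats
  eighth = 0.5 beats
  dotted quarter = 1.5 beats
  eighth = 0.5 beats
Sum = 3 + 0.5 + 1.5 + 0.5
= 5.5 beats


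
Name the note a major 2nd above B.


A 2nd spans 2 letter names, so from B we land on C
A major 2nd = 2 semitones above B
Spell C at that pitch: C#
= C#


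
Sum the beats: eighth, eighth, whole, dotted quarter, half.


Let's work it out.
Beat values:
  eighth = 0.5 beats
  eighth = 0.5 beats
  whole = 4 beats
  dotted quarter = 1.5 beats
  half = 2 beats
Sum = 0.5 + 0.5 + 4 + 1.5 + 2
= 8.5 beats


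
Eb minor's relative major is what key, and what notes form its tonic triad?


Let's work it out.
The relative major shares the key signature and is a minor 3rd above the minor tonic
A minor 3rd above Eb is Gb
→ relative major of Eb minor is Gb major
Tonic triad of Gb major = root + major 3rd + perfect 5th = Gb Bb Db
= Gb major; triad = Gb Bb Db


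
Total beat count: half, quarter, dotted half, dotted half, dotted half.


Solution.
Beat values:
  half = 2 beats
  quarter = 1 beat
  dotted half = 3 beats
  dotted half = 3 beats
  dotted half = 3 beats
Sum = 2 + 1 + 3 + 3 + 3
= 12 beats


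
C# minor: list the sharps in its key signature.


Reasoning:
Sharp minor keys follow the circle of fifths: A(0), E(1), B(2), F#(3), C#(4), G#(5), D#(6), A#(7)
C# minor has 4 sharps
Order of sharps: F# C# G# D# A# E# B# → first 4: F#, C#, G#, D#
= F#, C#, G#, D#


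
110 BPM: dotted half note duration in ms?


Let's work it out.
One quarter-note beat = 60000 / BPM = 60000 / 110 ms
Dotted half note = 3 × quarter note
Duration = 3 × 60000 / 110 = 180000 / 110
= 1636.4 ms


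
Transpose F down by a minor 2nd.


minor 2nd: 2 letter names, 1 semitones
Letter: F - 1 → E
Pitch: F - 1 semitones, spelled as an E → E
= E


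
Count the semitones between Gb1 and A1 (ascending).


Reasoning:
Absolute semitone position = octave×12 + chromatic position
Gb1: 1×12 + 6 = 18
A1: 1×12 + 9 = 21
Difference = 21 - 18 = 3
= 3 semitones


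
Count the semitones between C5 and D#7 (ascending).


Reasoning:
Absolute semitone position = octave×12 + chromatic position
C5: 5×12 + 0 = 60
D#7: 7×12 + 3 = 87
Difference = 87 - 60 = 27
= 27 semitones


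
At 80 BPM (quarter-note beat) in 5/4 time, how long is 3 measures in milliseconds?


Working:
Quarter-note beat duration = 60000 / 80 ms
Beats per measure (5/4) = 5
One measure = 5 × 60000 / 80 = 300000 / 80 ms
3 measures = 3 × 300000 / 80 = 900000 / 80
= 11250.0 ms


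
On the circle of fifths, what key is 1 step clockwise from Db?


Solution.
Each clockwise step on the circle of fifths moves up a perfect 5th
From Db: Db → Ab
= Ab


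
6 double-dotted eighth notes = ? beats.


Reasoning:
Base eighth note = 1/2 beats
Dot 1 adds half the previous value: +1/4
Dot 2 adds half the previous value: +1/8
One double-dotted eighth = 1/2 + 1/4 + 1/8 = 7/8
6 of them = 6 × 7/8 = 21/4
= 21/4 beats


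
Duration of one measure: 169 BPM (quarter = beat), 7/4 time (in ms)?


Solution.
Quarter-note beat duration = 60000 / 169 ms
Beats per measure (7/4) = 7
One measure = 7 × 60000 / 169 = 420000 / 169 ms
= 2485.2 ms


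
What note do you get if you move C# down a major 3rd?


Working:
major 3rd: 3 letter names, 4 semitones
Letter: C - 2 → A
Pitch: C# - 4 semitones, spelled as an A → A
= A


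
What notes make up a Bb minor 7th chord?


Reasoning:
Minor 7th chord = root + minor 3rd + perfect 5th + minor 7th
Seventh chords stack in thirds, so the letter names are B-D-F-A
Root: Bb
Minor 3rd above Bb: Db
Perfect 5th above Bb: F
Minor 7th above Bb: Ab
Chord = Bb Db F Ab


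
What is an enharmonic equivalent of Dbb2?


Let's work it out.
Enharmonic notes sound the same pitch but are spelled with different letter names
Dbb and C name the same pitch class
= C2


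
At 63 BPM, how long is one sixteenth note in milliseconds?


Let's work it out.
One quarter-note beat = 60000 / BPM = 60000 / 63 ms
Sixteenth note = 1/4 × quarter note
Duration = 1/4 × 60000 / 63 = 15000 / 63
= 238.1 ms


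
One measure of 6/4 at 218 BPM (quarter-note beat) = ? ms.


Solution.
Quarter-note beat duration = 60000 / 218 ms
Beats per measure (6/4) = 6
One measure = 6 × 60000 / 218 = 360000 / 218 ms
= 1651.4 ms


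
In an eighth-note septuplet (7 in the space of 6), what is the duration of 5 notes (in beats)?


Septuplet: 7 notes occupy the space of 6 eighth notes
Space = 6 × 1/2 = 3 beats
Each septuplet note = 3 / 7 = 3/7 beats
5 notes = 5 × 3/7 = 15/7
= 15/7 beats


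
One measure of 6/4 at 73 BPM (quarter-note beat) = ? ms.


Quarter-note beat duration = 60000 / 73 ms
Beats per measure (6/4) = 6
One measure = 6 × 60000 / 73 = 360000 / 73 ms
= 4931.5 ms


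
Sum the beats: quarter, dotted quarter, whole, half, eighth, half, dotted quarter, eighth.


Let's work it out.
Beat values:
  quarter = 1 beat
  dotted quarter = 1.5 beats
  whole = 4 beats
  half = 2 beats
  eighth = 0.5 beats
  half = 2 beats
  dotted quarter = 1.5 beats
  eighth = 0.5 beats
Sum = 1 + 1.5 + 4 + 2 + 0.5 + 2 + 1.5 + 0.5
= 13 beats


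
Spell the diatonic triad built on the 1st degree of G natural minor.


Working:
G natural minor scale: G A Bb C D Eb F
Diatonic triad on degree 1 stacks scale notes 1, 3, 5: G Bb D
G→Bb = 3 semitones; G→D = 7 semitones → minor triad
= G Bb D (minor)


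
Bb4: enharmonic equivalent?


Let's work it out.
Enharmonic notes sound the same pitch but are spelled with different letter names
Bb and A# name the same pitch class
= A#4


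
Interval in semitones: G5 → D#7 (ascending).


Absolute semitone position = octave×12 + chromatic position
G5: 5×12 + 7 = 67
D#7: 7×12 + 3 = 87
Difference = 87 - 67 = 20
= 20 semitones


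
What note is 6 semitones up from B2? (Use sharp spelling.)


Working:
B2: chromatic position 11 in octave 2 → absolute = 2×12 + 11 = 35
Transpose up 6: 35 + 6 = 41
41 = 3×12 + 5 → F in octave 3
Result = F3


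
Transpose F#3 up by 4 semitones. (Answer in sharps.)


Let's work it out.
F#3: chromatic position 6 in octave 3 → absolute = 3×12 + 6 = 42
Transpose up 4: 42 + 4 = 46
46 = 3×12 + 10 → A# in octave 3
Result = A#3


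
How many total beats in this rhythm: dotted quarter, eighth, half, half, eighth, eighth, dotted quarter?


Reasoning:
Beat values:
  dotted quarter = 1.5 beats
  eighth = 0.5 beats
  half = 2 beats
  half = 2 beats
  eighth = 0.5 beats
  eighth = 0.5 beats
  dotted quarter = 1.5 beats
Sum = 1.5 + 0.5 + 2 + 2 + 0.5 + 0.5 + 1.5
= 8.5 beats


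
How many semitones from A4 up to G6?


Let's work it out.
Absolute semitone position = octave×12 + chromatic position
A4: 4×12 + 9 = 57
G6: 6×12 + 7 = 79
Difference = 79 - 57 = 22
= 22 semitones


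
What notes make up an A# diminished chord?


Working:
Diminished triad = root + minor 3rd (3 semitones) + diminished 5th (6 semitones)
A triad on A# stacks thirds, so the chord tones use letter names A-C-E
Root: A#
Minor 3rd above A#: C#
Diminished 5th above A#: E
Chord = A# C# E


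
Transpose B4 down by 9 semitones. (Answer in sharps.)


Let's work it out.
B4: chromatic position 11 in octave 4 → absolute = 4×12 + 11 = 59
Transpose down 9: 59 - 9 = 50
50 = 4×12 + 2 → D in octave 4
Result = D4


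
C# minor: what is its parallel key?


Solution.
Parallel keys share the same tonic but differ in mode
C# minor → parallel is C# major
= C# major


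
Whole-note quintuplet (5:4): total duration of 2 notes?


Reasoning:
Quintuplet: 5 notes occupy the space of 4 whole notes
Space = 4 × 4 = 16 beats
Each quintuplet note = 16 / 5 = 16/5 beats
2 notes = 2 × 16/5 = 32/5
= 32/5 beats


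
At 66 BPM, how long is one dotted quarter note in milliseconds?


Working:
One quarter-note beat = 60000 / BPM = 60000 / 66 ms
Dotted quarter note = 3/2 × quarter note
Duration = 3/2 × 60000 / 66 = 90000 / 66
= 1363.6 ms


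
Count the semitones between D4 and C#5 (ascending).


Solution.
Absolute semitone position = octave×12 + chromatic position
D4: 4×12 + 2 = 50
C#5: 5×12 + 1 = 61
Difference = 61 - 50 = 11
= 11 semitones


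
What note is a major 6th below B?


Solution.
A 6th spans 6 letter names, so from B we land on D
A major 6th = 9 semitones below B
Spell D at that pitch: D
= D


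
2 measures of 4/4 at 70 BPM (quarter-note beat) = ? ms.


Solution.
Quarter-note beat duration = 60000 / 70 ms
Beats per measure (4/4) = 4
One measure = 4 × 60000 / 70 = 240000 / 70 ms
2 measures = 2 × 240000 / 70 = 480000 / 70
= 6857.1 ms


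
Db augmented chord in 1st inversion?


Let's work it out.
Root position: Db F A
1st inversion: move root up an octave
Bass note: F
Notes (bottom to top) = F A Db


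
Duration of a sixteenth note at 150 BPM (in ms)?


Solution.
One quarter-note beat = 60000 / BPM = 60000 / 150 ms
Sixteenth note = 1/4 × quarter note
Duration = 1/4 × 60000 / 150 = 15000 / 150
= 100.0 ms


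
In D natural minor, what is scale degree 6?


Let's work it out.
Natural minor scale pattern: W-H-W-W-H-W-W (2-1-2-2-1-2-2 semitones)
Starting from D:
  D + 2 semitones → E
  E + 1 semitone → F
  F + 2 semitones → G
  G + 2 semitones → A
  A + 1 semitone → Bb
  Bb + 2 semitones → C
  C + 2 semitones → D
Scale: D E F G A Bb C
Degree 6 = Bb
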